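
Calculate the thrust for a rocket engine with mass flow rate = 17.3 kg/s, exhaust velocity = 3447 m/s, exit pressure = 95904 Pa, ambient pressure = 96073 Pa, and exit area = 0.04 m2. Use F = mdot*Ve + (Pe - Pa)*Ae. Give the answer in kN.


F = 17.3 * 3447 + (95904 - 96073) * 0.04 = 59626.0 N = 59.6 kN

59.6 kN


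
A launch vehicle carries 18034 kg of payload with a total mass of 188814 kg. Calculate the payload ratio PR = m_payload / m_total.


PR = 18034 / 188814 = 0.0955

0.0955


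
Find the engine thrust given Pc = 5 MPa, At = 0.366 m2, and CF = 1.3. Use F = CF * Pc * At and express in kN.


F = 1.3 * 5e6 * 0.366 = 2.3790e+06 N = 2379.0 kN

2379.0 kN


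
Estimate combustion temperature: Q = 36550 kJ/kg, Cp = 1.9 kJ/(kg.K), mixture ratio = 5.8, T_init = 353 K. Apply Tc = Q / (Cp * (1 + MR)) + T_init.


Tc = 36550 / (1.9 * (1 + 5.8)) + 353 = 3182 K

3182 K


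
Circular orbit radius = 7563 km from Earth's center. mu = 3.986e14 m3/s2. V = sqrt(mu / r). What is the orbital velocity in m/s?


V = sqrt(3.986e14 / 7563000) = 7260 m/s

7260 m/s


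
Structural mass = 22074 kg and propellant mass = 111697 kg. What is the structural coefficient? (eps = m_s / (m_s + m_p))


eps = 22074 / (22074 + 111697) = 0.165

0.165


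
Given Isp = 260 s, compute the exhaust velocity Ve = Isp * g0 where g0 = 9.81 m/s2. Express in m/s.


Ve = Isp * g0 = 260 * 9.81 = 2550.6 m/s

2550.6 m/s


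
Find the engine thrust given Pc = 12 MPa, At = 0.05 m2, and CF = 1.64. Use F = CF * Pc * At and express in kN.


F = 1.64 * 12e6 * 0.05 = 984000.0 N = 984.0 kN

984.0 kN


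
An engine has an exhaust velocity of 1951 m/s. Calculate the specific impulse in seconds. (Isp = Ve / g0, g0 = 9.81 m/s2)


Isp = Ve / g0 = 1951 / 9.81 = 198.9 s

198.9 s


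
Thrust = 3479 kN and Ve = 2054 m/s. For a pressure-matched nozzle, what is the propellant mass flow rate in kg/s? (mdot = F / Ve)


mdot = F / Ve = 3479000 / 2054 = 1693.8 kg/s

1693.8 kg/s


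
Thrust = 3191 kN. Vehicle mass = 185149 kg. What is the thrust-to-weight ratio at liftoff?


TWR = 3191000 / (185149 * 9.81) = 1.76

1.76


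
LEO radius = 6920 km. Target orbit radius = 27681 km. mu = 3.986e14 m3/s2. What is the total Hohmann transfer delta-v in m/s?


V1 = sqrt(mu/r1) = 7589.54 m/s
dV1 = V1*(sqrt(2*r2/(r1+r2)) - 1) = 2010.59 m/s
V2 = sqrt(mu/r2) = 3794.7 m/s
dV2 = V2*(1 - sqrt(2*r1/(r1+r2))) = 1394.76 m/s
Total dV = 3405 m/s

3405 m/s


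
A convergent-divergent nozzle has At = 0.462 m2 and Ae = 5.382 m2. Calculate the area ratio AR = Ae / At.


AR = 5.382 / 0.462 = 11.6

11.6


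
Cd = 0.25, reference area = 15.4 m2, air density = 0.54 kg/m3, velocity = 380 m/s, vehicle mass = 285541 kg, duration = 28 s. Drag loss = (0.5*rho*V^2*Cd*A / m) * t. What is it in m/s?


D = 0.5 * 0.54 * 380^2 * 0.25 * 15.4 = 150103.8 N
a = 150103.8 / 285541 = 0.5257 m/s2
dV = 0.5257 * 28 = 14.7 m/s

14.7 m/s


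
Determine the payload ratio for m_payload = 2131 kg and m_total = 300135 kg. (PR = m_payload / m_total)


PR = 2131 / 300135 = 0.0071

0.0071


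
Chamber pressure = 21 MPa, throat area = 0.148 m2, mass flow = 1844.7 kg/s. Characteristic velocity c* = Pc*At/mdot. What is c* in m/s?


c* = 21e6 * 0.148 / 1844.7 = 1685 m/s

1685 m/s


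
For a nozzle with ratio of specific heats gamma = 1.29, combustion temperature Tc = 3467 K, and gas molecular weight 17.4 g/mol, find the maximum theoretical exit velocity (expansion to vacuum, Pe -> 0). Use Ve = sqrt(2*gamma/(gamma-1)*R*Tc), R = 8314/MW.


R = 8314 / 17.4 = 477.82 J/(kg.K)
Ve = sqrt(2 * 1.29 / (1.29 - 1) * 477.82 * 3467) = 3839 m/s

3839 m/s


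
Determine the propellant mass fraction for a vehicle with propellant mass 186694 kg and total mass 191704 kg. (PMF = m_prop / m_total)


PMF = 186694 / 191704 = 0.974

0.974


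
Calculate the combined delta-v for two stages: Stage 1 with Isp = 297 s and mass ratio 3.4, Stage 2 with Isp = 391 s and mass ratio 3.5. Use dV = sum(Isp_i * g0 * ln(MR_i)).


dV1 = 297 * 9.81 * ln(3.4) = 3565.6 m/s
dV2 = 391 * 9.81 * ln(3.5) = 4805.2 m/s
Total dV = 3565.6 + 4805.2 = 8370.8 m/s ~ 8371 m/s

8371 m/s


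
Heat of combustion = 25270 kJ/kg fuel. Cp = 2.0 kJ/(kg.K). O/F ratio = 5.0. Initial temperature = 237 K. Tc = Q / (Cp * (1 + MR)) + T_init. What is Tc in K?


Tc = 25270 / (2.0 * (1 + 5.0)) + 237 = 2343 K

2343 K


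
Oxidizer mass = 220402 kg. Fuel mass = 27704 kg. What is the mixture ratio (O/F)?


MR = 220402 / 27704 = 7.96

7.96


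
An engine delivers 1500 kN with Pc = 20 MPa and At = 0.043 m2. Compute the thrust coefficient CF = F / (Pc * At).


CF = 1500000 / (20e6 * 0.043) = 1.74

1.74


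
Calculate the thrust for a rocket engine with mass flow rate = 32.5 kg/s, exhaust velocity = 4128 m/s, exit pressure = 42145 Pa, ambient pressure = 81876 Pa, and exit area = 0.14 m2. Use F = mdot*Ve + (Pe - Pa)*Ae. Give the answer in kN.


F = 32.5 * 4128 + (42145 - 81876) * 0.14 = 128598.0 N = 128.6 kN

128.6 kN


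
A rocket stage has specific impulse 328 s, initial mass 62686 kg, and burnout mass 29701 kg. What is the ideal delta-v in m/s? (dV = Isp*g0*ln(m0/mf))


Ve = 328 * 9.81 = 3217.68 m/s
dV = 3217.68 * ln(62686/29701) = 2403 m/s

2403 m/s


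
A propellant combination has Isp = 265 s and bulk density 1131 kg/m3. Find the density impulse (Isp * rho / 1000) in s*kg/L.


rho*Isp = 265 * 1131 / 1000 = 300 s*kg/L

300 s*kg/L


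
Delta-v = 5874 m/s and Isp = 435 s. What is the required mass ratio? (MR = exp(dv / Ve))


Ve = 435 * 9.81 = 4267.35 m/s
MR = exp(5874 / 4267.35) = 3.961

3.961


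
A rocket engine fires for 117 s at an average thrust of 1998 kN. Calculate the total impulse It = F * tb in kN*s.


It = 1998 * 117 = 233766 kN*s

233766 kN*s


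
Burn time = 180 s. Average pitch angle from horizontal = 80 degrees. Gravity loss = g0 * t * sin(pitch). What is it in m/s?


GL = 9.81 * 180 * sin(80 deg) = 1739 m/s

1739 m/s


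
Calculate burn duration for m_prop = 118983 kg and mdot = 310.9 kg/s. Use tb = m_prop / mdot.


tb = 118983 / 310.9 = 382.7 s

382.7 s


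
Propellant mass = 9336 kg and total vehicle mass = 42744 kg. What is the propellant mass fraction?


PMF = 9336 / 42744 = 0.218

0.218


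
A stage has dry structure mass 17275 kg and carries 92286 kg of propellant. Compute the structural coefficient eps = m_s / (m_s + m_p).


eps = 17275 / (17275 + 92286) = 0.1577

0.1577


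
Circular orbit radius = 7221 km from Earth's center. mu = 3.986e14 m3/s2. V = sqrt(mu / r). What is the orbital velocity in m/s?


V = sqrt(3.986e14 / 7221000) = 7430 m/s

7430 m/s


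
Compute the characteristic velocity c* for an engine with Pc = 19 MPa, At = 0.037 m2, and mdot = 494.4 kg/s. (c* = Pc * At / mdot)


c* = 19e6 * 0.037 / 494.4 = 1422 m/s

1422 m/s


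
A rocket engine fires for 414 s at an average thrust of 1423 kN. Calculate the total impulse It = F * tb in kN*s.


It = 1423 * 414 = 589122 kN*s

589122 kN*s


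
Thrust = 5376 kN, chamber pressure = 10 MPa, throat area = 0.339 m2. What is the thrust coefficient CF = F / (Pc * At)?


CF = 5376000 / (10e6 * 0.339) = 1.59

1.59


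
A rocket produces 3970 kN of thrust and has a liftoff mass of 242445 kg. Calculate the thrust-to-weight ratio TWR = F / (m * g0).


TWR = 3970000 / (242445 * 9.81) = 1.67

1.67


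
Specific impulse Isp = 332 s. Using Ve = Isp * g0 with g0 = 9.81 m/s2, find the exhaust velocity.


Ve = Isp * g0 = 332 * 9.81 = 3256.9 m/s

3256.9 m/s


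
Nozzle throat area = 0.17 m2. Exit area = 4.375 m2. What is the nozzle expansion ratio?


AR = 4.375 / 0.17 = 25.7

25.7


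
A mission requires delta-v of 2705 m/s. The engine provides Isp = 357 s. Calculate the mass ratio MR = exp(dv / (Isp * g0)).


Ve = 357 * 9.81 = 3502.17 m/s
MR = exp(2705 / 3502.17) = 2.165

2.165


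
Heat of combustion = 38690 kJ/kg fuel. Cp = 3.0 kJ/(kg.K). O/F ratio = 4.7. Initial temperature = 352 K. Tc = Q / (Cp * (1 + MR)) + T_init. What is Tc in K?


Tc = 38690 / (3.0 * (1 + 4.7)) + 352 = 2615 K

2615 K


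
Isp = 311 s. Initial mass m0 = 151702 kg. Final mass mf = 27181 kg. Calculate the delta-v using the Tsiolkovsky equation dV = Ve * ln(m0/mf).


Ve = 311 * 9.81 = 3050.91 m/s
dV = 3050.91 * ln(151702/27181) = 5246 m/s

5246 m/s


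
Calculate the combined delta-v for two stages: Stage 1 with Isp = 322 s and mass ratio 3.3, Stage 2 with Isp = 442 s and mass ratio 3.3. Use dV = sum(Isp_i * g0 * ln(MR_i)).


dV1 = 322 * 9.81 * ln(3.3) = 3771.4 m/s
dV2 = 442 * 9.81 * ln(3.3) = 5176.9 m/s
Total dV = 3771.4 + 5176.9 = 8948.3 m/s ~ 8948 m/s

8948 m/s


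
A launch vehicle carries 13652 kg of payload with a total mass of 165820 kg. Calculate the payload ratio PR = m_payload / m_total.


PR = 13652 / 165820 = 0.0823

0.0823


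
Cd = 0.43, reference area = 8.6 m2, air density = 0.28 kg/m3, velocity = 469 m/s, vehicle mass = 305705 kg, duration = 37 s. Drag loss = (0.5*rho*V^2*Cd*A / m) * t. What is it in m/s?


D = 0.5 * 0.28 * 469^2 * 0.43 * 8.6 = 113878.21 N
a = 113878.21 / 305705 = 0.3725 m/s2
dV = 0.3725 * 37 = 13.8 m/s

13.8 m/s


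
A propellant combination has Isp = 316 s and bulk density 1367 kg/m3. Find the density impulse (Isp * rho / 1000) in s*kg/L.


rho*Isp = 316 * 1367 / 1000 = 432 s*kg/L

432 s*kg/L


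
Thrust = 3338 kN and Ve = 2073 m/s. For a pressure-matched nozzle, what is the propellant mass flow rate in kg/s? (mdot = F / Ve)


mdot = F / Ve = 3338000 / 2073 = 1610.2 kg/s

1610.2 kg/s


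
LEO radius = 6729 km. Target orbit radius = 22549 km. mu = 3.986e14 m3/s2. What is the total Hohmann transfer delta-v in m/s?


V1 = sqrt(mu/r1) = 7696.5 m/s
dV1 = V1*(sqrt(2*r2/(r1+r2)) - 1) = 1855.65 m/s
V2 = sqrt(mu/r2) = 4204.41 m/s
dV2 = V2*(1 - sqrt(2*r1/(r1+r2))) = 1353.89 m/s
Total dV = 3210 m/s

3210 m/s


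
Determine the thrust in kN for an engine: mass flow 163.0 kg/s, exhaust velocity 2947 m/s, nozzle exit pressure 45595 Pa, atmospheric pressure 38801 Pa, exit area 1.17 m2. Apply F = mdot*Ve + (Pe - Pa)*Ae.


F = 163.0 * 2947 + (45595 - 38801) * 1.17 = 488310.0 N = 488.3 kN

488.3 kN


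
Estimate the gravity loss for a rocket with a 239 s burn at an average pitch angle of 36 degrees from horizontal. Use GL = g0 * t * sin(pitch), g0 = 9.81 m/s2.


GL = 9.81 * 239 * sin(36 deg) = 1378 m/s

1378 m/s


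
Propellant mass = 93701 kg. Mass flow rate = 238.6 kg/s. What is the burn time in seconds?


tb = 93701 / 238.6 = 392.7 s

392.7 s


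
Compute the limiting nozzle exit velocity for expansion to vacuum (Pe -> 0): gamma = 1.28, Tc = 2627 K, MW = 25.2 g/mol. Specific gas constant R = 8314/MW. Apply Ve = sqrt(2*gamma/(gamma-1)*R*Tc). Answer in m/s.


R = 8314 / 25.2 = 329.92 J/(kg.K)
Ve = sqrt(2 * 1.28 / (1.28 - 1) * 329.92 * 2627) = 2815 m/s

2815 m/s


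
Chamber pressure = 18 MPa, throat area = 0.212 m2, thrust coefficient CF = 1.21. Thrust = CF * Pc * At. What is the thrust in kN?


F = 1.21 * 18e6 * 0.212 = 4.6174e+06 N = 4617.4 kN

4617.4 kN


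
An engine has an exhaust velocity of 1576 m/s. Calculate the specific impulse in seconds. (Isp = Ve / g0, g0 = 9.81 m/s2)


Isp = Ve / g0 = 1576 / 9.81 = 160.7 s

160.7 s


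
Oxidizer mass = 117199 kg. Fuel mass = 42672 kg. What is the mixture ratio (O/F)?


MR = 117199 / 42672 = 2.75

2.75


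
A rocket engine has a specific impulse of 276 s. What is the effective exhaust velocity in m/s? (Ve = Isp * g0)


Ve = Isp * g0 = 276 * 9.81 = 2707.6 m/s

2707.6 m/s


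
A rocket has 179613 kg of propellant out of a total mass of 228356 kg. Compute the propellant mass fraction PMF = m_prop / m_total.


PMF = 179613 / 228356 = 0.787

0.787


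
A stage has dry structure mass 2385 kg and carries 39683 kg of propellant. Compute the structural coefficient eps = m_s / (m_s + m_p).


eps = 2385 / (2385 + 39683) = 0.0567

0.0567


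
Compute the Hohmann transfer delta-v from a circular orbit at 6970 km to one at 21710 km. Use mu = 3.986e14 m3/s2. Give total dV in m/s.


V1 = sqrt(mu/r1) = 7562.27 m/s
dV1 = V1*(sqrt(2*r2/(r1+r2)) - 1) = 1742.54 m/s
V2 = sqrt(mu/r2) = 4284.88 m/s
dV2 = V2*(1 - sqrt(2*r1/(r1+r2))) = 1297.57 m/s
Total dV = 3040 m/s

3040 m/s


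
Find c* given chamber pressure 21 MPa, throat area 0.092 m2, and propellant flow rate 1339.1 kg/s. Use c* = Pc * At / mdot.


c* = 21e6 * 0.092 / 1339.1 = 1443 m/s

1443 m/s


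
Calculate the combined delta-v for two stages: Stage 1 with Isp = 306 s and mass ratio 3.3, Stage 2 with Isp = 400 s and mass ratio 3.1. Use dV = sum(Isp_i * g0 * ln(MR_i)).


dV1 = 306 * 9.81 * ln(3.3) = 3584.0 m/s
dV2 = 400 * 9.81 * ln(3.1) = 4439.6 m/s
Total dV = 3584.0 + 4439.6 = 8023.6 m/s ~ 8024 m/s

8024 m/s


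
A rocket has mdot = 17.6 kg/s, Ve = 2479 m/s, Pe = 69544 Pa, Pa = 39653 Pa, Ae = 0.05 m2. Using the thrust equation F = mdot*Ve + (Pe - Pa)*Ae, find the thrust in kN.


F = 17.6 * 2479 + (69544 - 39653) * 0.05 = 45125.0 N = 45.1 kN

45.1 kN


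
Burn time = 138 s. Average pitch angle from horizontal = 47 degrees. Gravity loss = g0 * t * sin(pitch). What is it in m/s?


GL = 9.81 * 138 * sin(47 deg) = 990 m/s

990 m/s


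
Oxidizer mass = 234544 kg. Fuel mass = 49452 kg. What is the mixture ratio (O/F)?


MR = 234544 / 49452 = 4.74

4.74


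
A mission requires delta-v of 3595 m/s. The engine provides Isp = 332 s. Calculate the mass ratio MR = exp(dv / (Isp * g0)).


Ve = 332 * 9.81 = 3256.92 m/s
MR = exp(3595 / 3256.92) = 3.016

3.016


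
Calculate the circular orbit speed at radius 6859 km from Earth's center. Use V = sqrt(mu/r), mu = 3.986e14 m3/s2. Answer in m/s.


V = sqrt(3.986e14 / 6859000) = 7623 m/s

7623 m/s


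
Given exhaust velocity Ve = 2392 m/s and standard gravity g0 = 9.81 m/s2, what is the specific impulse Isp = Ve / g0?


Isp = Ve / g0 = 2392 / 9.81 = 243.8 s

243.8 s


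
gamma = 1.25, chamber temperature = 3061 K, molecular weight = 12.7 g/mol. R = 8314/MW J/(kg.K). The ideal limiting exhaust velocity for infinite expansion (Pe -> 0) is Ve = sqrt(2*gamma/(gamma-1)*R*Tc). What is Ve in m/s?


R = 8314 / 12.7 = 654.65 J/(kg.K)
Ve = sqrt(2 * 1.25 / (1.25 - 1) * 654.65 * 3061) = 4476 m/s

4476 m/s


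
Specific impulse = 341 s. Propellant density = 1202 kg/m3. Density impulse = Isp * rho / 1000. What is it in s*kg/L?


rho*Isp = 341 * 1202 / 1000 = 410 s*kg/L

410 s*kg/L


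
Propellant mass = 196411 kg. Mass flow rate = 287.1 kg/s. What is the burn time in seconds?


tb = 196411 / 287.1 = 684.1 s

684.1 s


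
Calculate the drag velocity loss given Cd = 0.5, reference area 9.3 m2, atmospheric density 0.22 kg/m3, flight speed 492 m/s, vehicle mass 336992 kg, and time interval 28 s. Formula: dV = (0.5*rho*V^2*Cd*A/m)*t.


D = 0.5 * 0.22 * 492^2 * 0.5 * 9.3 = 123815.74 N
a = 123815.74 / 336992 = 0.3674 m/s2
dV = 0.3674 * 28 = 10.3 m/s

10.3 m/s


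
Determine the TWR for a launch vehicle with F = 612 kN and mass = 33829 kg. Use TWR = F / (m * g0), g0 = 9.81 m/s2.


TWR = 612000 / (33829 * 9.81) = 1.84

1.84


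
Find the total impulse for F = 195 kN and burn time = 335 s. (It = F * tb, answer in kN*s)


It = 195 * 335 = 65325 kN*s

65325 kN*s


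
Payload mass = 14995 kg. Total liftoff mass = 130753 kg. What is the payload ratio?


PR = 14995 / 130753 = 0.1147

0.1147


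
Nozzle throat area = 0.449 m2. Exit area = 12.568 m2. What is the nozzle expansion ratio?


AR = 12.568 / 0.449 = 28.0

28.0


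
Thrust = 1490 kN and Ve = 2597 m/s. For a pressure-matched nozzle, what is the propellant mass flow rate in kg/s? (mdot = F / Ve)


mdot = F / Ve = 1490000 / 2597 = 573.7 kg/s

573.7 kg/s


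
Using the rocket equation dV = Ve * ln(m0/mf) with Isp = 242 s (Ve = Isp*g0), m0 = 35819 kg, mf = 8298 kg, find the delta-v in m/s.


Ve = 242 * 9.81 = 2374.02 m/s
dV = 2374.02 * ln(35819/8298) = 3472 m/s

3472 m/s


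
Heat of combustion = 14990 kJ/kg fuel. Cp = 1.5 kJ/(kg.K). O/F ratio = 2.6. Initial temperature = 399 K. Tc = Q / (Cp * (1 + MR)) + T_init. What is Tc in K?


Tc = 14990 / (1.5 * (1 + 2.6)) + 399 = 3175 K

3175 K


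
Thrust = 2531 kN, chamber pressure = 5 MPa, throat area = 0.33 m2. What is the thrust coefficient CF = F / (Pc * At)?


CF = 2531000 / (5e6 * 0.33) = 1.53

1.53


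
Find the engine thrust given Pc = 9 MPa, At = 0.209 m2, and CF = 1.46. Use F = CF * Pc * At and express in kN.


F = 1.46 * 9e6 * 0.209 = 2.7463e+06 N = 2746.3 kN

2746.3 kN


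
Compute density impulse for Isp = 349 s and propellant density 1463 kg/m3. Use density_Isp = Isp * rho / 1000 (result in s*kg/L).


rho*Isp = 349 * 1463 / 1000 = 511 s*kg/L

511 s*kg/L


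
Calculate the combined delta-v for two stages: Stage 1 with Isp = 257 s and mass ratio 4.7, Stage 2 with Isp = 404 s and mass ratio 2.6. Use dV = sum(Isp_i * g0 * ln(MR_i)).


dV1 = 257 * 9.81 * ln(4.7) = 3901.7 m/s
dV2 = 404 * 9.81 * ln(2.6) = 3786.9 m/s
Total dV = 3901.7 + 3786.9 = 7688.6 m/s ~ 7689 m/s

7689 m/s


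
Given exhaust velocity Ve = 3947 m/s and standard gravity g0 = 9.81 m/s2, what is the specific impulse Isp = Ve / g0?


Isp = Ve / g0 = 3947 / 9.81 = 402.3 s

402.3 s


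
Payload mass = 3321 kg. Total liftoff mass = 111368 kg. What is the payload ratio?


PR = 3321 / 111368 = 0.0298

0.0298


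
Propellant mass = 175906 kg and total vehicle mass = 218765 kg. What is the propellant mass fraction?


PMF = 175906 / 218765 = 0.804

0.804


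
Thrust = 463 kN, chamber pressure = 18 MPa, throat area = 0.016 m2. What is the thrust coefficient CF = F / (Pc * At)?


CF = 463000 / (18e6 * 0.016) = 1.61

1.61


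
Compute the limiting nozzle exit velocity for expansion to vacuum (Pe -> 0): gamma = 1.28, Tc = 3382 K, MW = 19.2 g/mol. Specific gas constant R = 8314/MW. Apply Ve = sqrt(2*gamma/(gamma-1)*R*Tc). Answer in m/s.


R = 8314 / 19.2 = 433.02 J/(kg.K)
Ve = sqrt(2 * 1.28 / (1.28 - 1) * 433.02 * 3382) = 3659 m/s

3659 m/s


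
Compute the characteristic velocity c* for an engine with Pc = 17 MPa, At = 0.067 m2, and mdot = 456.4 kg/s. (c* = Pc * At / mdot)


c* = 17e6 * 0.067 / 456.4 = 2496 m/s

2496 m/s


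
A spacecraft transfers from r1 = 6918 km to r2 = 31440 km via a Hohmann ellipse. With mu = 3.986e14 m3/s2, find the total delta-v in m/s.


V1 = sqrt(mu/r1) = 7590.64 m/s
dV1 = V1*(sqrt(2*r2/(r1+r2)) - 1) = 2128.03 m/s
V2 = sqrt(mu/r2) = 3560.63 m/s
dV2 = V2*(1 - sqrt(2*r1/(r1+r2))) = 1422.16 m/s
Total dV = 3550 m/s

3550 m/s


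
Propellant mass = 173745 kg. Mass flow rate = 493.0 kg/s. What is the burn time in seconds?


tb = 173745 / 493.0 = 352.4 s

352.4 s


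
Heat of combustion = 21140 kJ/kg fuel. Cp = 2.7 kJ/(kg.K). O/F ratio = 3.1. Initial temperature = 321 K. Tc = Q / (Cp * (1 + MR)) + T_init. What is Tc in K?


Tc = 21140 / (2.7 * (1 + 3.1)) + 321 = 2231 K

2231 K


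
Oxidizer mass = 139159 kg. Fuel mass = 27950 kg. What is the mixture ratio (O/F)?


MR = 139159 / 27950 = 4.98

4.98


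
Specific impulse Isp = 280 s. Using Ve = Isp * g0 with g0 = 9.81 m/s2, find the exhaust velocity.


Ve = Isp * g0 = 280 * 9.81 = 2746.8 m/s

2746.8 m/s


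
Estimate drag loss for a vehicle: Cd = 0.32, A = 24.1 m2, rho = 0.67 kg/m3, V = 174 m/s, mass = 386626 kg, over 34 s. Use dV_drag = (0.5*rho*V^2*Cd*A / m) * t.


D = 0.5 * 0.67 * 174^2 * 0.32 * 24.1 = 78218.65 N
a = 78218.65 / 386626 = 0.2023 m/s2
dV = 0.2023 * 34 = 6.9 m/s

6.9 m/s


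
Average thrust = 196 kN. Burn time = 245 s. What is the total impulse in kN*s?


It = 196 * 245 = 48020 kN*s

48020 kN*s


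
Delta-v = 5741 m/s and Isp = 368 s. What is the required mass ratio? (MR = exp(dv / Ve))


Ve = 368 * 9.81 = 3610.08 m/s
MR = exp(5741 / 3610.08) = 4.905

4.905


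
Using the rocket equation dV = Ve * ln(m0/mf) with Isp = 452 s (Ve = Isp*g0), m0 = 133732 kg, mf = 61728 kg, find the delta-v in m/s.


Ve = 452 * 9.81 = 4434.12 m/s
dV = 4434.12 * ln(133732/61728) = 3428 m/s

3428 m/s


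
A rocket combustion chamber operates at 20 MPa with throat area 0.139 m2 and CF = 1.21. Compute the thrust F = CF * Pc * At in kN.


F = 1.21 * 20e6 * 0.139 = 3.3638e+06 N = 3363.8 kN

3363.8 kN


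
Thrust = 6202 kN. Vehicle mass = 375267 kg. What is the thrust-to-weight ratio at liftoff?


TWR = 6202000 / (375267 * 9.81) = 1.68

1.68


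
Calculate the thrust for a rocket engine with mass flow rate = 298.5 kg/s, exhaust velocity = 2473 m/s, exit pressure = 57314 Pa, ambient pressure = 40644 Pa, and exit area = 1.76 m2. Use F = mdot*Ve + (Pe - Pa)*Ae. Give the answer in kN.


F = 298.5 * 2473 + (57314 - 40644) * 1.76 = 767530.0 N = 767.5 kN

767.5 kN


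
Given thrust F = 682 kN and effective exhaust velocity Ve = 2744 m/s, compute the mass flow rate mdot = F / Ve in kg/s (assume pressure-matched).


mdot = F / Ve = 682000 / 2744 = 248.5 kg/s

248.5 kg/s


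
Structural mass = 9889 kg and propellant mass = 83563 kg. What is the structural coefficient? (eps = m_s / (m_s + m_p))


eps = 9889 / (9889 + 83563) = 0.1058

0.1058


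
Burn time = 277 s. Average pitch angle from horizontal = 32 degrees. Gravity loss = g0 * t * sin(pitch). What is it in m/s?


GL = 9.81 * 277 * sin(32 deg) = 1440 m/s

1440 m/s


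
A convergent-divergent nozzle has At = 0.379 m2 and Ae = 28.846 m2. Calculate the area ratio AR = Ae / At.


AR = 28.846 / 0.379 = 76.1

76.1


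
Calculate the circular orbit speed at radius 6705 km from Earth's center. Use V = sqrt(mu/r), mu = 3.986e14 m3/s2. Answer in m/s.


V = sqrt(3.986e14 / 6705000) = 7710 m/s

7710 m/s


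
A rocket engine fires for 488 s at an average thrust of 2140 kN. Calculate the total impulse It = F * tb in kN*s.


It = 2140 * 488 = 1044320 kN*s

1044320 kN*s


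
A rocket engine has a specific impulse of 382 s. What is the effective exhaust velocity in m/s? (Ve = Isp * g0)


Ve = Isp * g0 = 382 * 9.81 = 3747.4 m/s

3747.4 m/s


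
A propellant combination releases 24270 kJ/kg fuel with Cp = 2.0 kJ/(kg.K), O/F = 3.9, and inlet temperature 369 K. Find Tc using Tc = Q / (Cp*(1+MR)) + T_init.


Tc = 24270 / (2.0 * (1 + 3.9)) + 369 = 2846 K

2846 K


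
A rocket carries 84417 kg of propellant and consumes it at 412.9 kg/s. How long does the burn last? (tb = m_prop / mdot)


tb = 84417 / 412.9 = 204.4 s

204.4 s


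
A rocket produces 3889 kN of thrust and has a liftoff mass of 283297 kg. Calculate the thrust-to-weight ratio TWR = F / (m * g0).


TWR = 3889000 / (283297 * 9.81) = 1.4

1.4


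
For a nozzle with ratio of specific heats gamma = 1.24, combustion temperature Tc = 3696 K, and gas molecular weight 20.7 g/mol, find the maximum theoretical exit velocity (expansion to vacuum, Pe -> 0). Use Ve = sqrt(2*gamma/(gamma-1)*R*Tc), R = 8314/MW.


R = 8314 / 20.7 = 401.64 J/(kg.K)
Ve = sqrt(2 * 1.24 / (1.24 - 1) * 401.64 * 3696) = 3917 m/s

3917 m/s


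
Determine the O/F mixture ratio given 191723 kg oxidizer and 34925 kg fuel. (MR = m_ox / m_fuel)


MR = 191723 / 34925 = 5.49

5.49


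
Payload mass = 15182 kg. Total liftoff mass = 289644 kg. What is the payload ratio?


PR = 15182 / 289644 = 0.0524

0.0524


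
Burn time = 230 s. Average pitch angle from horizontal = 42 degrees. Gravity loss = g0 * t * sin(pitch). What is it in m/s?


GL = 9.81 * 230 * sin(42 deg) = 1510 m/s

1510 m/s


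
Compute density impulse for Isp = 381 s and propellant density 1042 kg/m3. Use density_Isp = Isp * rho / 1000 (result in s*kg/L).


rho*Isp = 381 * 1042 / 1000 = 397 s*kg/L

397 s*kg/L


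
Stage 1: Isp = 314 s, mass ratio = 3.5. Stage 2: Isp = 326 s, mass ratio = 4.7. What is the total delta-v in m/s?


dV1 = 314 * 9.81 * ln(3.5) = 3858.9 m/s
dV2 = 326 * 9.81 * ln(4.7) = 4949.2 m/s
Total dV = 3858.9 + 4949.2 = 8808.1 m/s ~ 8808 m/s

8808 m/s


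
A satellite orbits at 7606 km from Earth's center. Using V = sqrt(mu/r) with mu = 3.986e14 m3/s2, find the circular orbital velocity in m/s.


V = sqrt(3.986e14 / 7606000) = 7239 m/s

7239 m/s


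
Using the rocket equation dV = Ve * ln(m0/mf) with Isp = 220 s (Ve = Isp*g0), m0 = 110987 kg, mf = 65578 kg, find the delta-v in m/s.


Ve = 220 * 9.81 = 2158.2 m/s
dV = 2158.2 * ln(110987/65578) = 1136 m/s

1136 m/s


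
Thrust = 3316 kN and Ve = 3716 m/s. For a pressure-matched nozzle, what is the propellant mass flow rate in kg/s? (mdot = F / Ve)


mdot = F / Ve = 3316000 / 3716 = 892.4 kg/s

892.4 kg/s


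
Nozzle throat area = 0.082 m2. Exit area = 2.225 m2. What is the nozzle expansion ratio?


AR = 2.225 / 0.082 = 27.1

27.1


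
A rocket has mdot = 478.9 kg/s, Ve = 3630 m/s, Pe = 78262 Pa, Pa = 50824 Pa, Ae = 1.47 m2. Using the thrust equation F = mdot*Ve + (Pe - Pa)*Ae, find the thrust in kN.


F = 478.9 * 3630 + (78262 - 50824) * 1.47 = 1.7787e+06 N = 1778.7 kN

1778.7 kN


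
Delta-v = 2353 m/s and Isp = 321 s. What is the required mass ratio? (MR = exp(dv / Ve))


Ve = 321 * 9.81 = 3149.01 m/s
MR = exp(2353 / 3149.01) = 2.111

2.111


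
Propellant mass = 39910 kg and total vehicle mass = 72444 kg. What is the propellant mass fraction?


PMF = 39910 / 72444 = 0.551

0.551


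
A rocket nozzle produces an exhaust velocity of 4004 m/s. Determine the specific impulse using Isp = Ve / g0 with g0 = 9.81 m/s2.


Isp = Ve / g0 = 4004 / 9.81 = 408.2 s

408.2 s


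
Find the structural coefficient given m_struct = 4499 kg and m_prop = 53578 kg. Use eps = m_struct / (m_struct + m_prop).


eps = 4499 / (4499 + 53578) = 0.0775

0.0775


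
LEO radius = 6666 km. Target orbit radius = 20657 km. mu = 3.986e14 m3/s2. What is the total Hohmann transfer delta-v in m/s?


V1 = sqrt(mu/r1) = 7732.79 m/s
dV1 = V1*(sqrt(2*r2/(r1+r2)) - 1) = 1775.9 m/s
V2 = sqrt(mu/r2) = 4392.74 m/s
dV2 = V2*(1 - sqrt(2*r1/(r1+r2))) = 1324.29 m/s
Total dV = 3100 m/s

3100 m/s


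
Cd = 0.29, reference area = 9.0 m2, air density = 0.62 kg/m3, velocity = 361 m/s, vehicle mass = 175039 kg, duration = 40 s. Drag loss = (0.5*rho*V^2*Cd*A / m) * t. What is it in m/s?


D = 0.5 * 0.62 * 361^2 * 0.29 * 9.0 = 105442.72 N
a = 105442.72 / 175039 = 0.6024 m/s2
dV = 0.6024 * 40 = 24.1 m/s

24.1 m/s


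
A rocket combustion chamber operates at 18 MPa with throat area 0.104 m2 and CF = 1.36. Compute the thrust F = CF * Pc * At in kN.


F = 1.36 * 18e6 * 0.104 = 2.5459e+06 N = 2545.9 kN

2545.9 kN


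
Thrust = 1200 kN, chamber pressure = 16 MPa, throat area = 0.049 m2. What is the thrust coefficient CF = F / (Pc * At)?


CF = 1200000 / (16e6 * 0.049) = 1.53

1.53


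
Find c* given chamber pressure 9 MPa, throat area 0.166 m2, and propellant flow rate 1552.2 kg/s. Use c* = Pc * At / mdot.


c* = 9e6 * 0.166 / 1552.2 = 963 m/s

963 m/s


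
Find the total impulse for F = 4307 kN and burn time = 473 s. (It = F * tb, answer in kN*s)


It = 4307 * 473 = 2037211 kN*s

2037211 kN*s


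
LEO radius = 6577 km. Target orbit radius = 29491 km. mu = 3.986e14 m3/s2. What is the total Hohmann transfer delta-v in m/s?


V1 = sqrt(mu/r1) = 7784.93 m/s
dV1 = V1*(sqrt(2*r2/(r1+r2)) - 1) = 2170.35 m/s
V2 = sqrt(mu/r2) = 3676.41 m/s
dV2 = V2*(1 - sqrt(2*r1/(r1+r2))) = 1456.21 m/s
Total dV = 3627 m/s

3627 m/s


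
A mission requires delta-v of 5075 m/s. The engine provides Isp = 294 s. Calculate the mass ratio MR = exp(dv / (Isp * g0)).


Ve = 294 * 9.81 = 2884.14 m/s
MR = exp(5075 / 2884.14) = 5.81

5.81


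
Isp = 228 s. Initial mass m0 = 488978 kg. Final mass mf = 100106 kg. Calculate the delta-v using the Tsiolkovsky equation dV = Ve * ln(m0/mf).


Ve = 228 * 9.81 = 2236.68 m/s
dV = 2236.68 * ln(488978/100106) = 3548 m/s

3548 m/s


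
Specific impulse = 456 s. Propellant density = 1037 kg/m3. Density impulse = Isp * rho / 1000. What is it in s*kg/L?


rho*Isp = 456 * 1037 / 1000 = 473 s*kg/L

473 s*kg/L


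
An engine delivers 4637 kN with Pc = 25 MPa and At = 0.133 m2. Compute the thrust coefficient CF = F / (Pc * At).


CF = 4637000 / (25e6 * 0.133) = 1.39

1.39


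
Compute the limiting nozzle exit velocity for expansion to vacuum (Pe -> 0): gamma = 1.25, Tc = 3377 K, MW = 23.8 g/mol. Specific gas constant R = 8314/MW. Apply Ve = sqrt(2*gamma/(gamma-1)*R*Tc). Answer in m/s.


R = 8314 / 23.8 = 349.33 J/(kg.K)
Ve = sqrt(2 * 1.25 / (1.25 - 1) * 349.33 * 3377) = 3435 m/s

3435 m/s


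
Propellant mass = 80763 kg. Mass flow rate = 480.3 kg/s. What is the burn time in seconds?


tb = 80763 / 480.3 = 168.2 s

168.2 s


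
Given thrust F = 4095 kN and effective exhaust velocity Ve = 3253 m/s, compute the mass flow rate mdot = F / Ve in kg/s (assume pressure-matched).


mdot = F / Ve = 4095000 / 3253 = 1258.8 kg/s

1258.8 kg/s


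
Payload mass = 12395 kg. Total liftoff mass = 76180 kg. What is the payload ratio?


PR = 12395 / 76180 = 0.1627

0.1627


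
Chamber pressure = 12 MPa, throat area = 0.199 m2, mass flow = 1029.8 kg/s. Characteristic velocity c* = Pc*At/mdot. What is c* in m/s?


c* = 12e6 * 0.199 / 1029.8 = 2319 m/s

2319 m/s


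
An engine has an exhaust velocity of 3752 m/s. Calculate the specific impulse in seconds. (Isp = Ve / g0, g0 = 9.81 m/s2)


Isp = Ve / g0 = 3752 / 9.81 = 382.5 s

382.5 s


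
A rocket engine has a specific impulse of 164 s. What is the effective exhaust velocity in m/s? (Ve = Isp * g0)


Ve = Isp * g0 = 164 * 9.81 = 1608.8 m/s

1608.8 m/s


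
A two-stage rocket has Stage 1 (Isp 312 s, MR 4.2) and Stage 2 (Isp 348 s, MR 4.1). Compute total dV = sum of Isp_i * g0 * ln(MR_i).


dV1 = 312 * 9.81 * ln(4.2) = 4392.4 m/s
dV2 = 348 * 9.81 * ln(4.1) = 4816.9 m/s
Total dV = 4392.4 + 4816.9 = 9209.3 m/s ~ 9209 m/s

9209 m/s


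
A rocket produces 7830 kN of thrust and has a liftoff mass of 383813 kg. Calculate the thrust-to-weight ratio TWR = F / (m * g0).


TWR = 7830000 / (383813 * 9.81) = 2.08

2.08


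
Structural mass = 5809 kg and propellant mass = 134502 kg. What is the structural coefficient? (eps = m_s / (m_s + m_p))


eps = 5809 / (5809 + 134502) = 0.0414

0.0414


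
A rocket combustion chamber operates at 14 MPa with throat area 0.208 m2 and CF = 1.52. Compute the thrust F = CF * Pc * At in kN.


F = 1.52 * 14e6 * 0.208 = 4.4262e+06 N = 4426.2 kN

4426.2 kN


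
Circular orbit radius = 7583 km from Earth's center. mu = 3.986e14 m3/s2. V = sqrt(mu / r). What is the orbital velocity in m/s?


V = sqrt(3.986e14 / 7583000) = 7250 m/s

7250 m/s


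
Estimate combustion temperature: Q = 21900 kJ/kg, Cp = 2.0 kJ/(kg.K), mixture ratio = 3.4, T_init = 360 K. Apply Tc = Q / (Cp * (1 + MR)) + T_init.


Tc = 21900 / (2.0 * (1 + 3.4)) + 360 = 2849 K

2849 K


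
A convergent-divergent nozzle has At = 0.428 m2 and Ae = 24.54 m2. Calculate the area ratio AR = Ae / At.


AR = 24.54 / 0.428 = 57.3

57.3


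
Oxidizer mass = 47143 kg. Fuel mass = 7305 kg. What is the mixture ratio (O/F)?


MR = 47143 / 7305 = 6.45

6.45


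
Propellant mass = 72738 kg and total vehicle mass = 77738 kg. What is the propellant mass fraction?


PMF = 72738 / 77738 = 0.936

0.936


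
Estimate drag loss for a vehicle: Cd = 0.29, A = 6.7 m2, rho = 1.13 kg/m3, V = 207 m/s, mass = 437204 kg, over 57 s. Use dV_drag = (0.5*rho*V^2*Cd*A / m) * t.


D = 0.5 * 1.13 * 207^2 * 0.29 * 6.7 = 47039.42 N
a = 47039.42 / 437204 = 0.1076 m/s2
dV = 0.1076 * 57 = 6.1 m/s

6.1 m/s


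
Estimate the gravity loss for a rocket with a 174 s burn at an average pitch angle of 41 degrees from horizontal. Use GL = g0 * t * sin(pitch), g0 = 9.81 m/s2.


GL = 9.81 * 174 * sin(41 deg) = 1120 m/s

1120 m/s


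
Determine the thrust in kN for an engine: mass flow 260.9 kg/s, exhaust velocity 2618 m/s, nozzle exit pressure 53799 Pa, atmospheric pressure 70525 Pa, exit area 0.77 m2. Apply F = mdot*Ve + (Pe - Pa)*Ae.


F = 260.9 * 2618 + (53799 - 70525) * 0.77 = 670157.0 N = 670.2 kN

670.2 kN


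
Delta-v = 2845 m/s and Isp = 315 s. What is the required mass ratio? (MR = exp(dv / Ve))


Ve = 315 * 9.81 = 3090.15 m/s
MR = exp(2845 / 3090.15) = 2.511

2.511


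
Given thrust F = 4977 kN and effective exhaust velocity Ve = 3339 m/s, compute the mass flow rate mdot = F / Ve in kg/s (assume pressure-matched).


mdot = F / Ve = 4977000 / 3339 = 1490.6 kg/s

1490.6 kg/s


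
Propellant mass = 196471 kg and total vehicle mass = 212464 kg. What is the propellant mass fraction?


PMF = 196471 / 212464 = 0.925

0.925


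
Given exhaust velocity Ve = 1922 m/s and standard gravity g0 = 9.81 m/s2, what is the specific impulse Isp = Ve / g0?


Isp = Ve / g0 = 1922 / 9.81 = 195.9 s

195.9 s


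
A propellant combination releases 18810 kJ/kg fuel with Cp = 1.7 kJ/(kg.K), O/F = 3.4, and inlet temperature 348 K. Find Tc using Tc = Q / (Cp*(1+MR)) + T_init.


Tc = 18810 / (1.7 * (1 + 3.4)) + 348 = 2863 K

2863 K


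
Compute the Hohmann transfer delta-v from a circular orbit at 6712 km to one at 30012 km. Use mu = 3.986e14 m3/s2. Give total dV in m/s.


V1 = sqrt(mu/r1) = 7706.24 m/s
dV1 = V1*(sqrt(2*r2/(r1+r2)) - 1) = 2145.89 m/s
V2 = sqrt(mu/r2) = 3644.36 m/s
dV2 = V2*(1 - sqrt(2*r1/(r1+r2))) = 1440.99 m/s
Total dV = 3587 m/s

3587 m/s


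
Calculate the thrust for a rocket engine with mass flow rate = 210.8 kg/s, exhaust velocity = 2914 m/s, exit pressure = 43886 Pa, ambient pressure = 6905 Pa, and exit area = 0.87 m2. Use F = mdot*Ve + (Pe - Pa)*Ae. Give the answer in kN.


F = 210.8 * 2914 + (43886 - 6905) * 0.87 = 646445.0 N = 646.4 kN

646.4 kN


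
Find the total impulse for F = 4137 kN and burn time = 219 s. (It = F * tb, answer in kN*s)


It = 4137 * 219 = 906003 kN*s

906003 kN*s


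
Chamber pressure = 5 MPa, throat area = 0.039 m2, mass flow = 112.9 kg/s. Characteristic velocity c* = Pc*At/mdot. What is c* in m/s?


c* = 5e6 * 0.039 / 112.9 = 1727 m/s

1727 m/s


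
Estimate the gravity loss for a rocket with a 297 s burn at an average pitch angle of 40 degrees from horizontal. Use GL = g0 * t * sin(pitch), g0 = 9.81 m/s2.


GL = 9.81 * 297 * sin(40 deg) = 1873 m/s

1873 m/s


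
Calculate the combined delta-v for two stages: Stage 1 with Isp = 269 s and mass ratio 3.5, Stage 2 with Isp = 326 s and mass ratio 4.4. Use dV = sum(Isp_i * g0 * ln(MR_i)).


dV1 = 269 * 9.81 * ln(3.5) = 3305.9 m/s
dV2 = 326 * 9.81 * ln(4.4) = 4738.3 m/s
Total dV = 3305.9 + 4738.3 = 8044.2 m/s ~ 8044 m/s

8044 m/s


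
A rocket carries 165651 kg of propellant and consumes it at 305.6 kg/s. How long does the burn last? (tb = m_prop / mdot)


tb = 165651 / 305.6 = 542.1 s

542.1 s


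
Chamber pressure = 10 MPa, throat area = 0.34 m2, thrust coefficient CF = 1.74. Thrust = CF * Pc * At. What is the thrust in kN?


F = 1.74 * 10e6 * 0.34 = 5.9160e+06 N = 5916.0 kN

5916.0 kN


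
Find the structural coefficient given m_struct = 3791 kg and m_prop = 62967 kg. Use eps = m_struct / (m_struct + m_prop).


eps = 3791 / (3791 + 62967) = 0.0568

0.0568


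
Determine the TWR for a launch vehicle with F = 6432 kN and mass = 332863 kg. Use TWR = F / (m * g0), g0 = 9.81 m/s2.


TWR = 6432000 / (332863 * 9.81) = 1.97

1.97


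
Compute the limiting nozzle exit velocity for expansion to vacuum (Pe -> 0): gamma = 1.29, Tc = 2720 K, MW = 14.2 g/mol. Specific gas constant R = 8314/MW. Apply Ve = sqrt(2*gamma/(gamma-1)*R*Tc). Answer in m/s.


R = 8314 / 14.2 = 585.49 J/(kg.K)
Ve = sqrt(2 * 1.29 / (1.29 - 1) * 585.49 * 2720) = 3764 m/s

3764 m/s


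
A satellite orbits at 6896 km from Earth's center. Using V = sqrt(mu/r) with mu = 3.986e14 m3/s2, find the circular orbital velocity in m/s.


V = sqrt(3.986e14 / 6896000) = 7603 m/s

7603 m/s


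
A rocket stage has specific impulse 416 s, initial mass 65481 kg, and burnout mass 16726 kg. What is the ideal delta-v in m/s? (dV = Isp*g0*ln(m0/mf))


Ve = 416 * 9.81 = 4080.96 m/s
dV = 4080.96 * ln(65481/16726) = 5570 m/s

5570 m/s


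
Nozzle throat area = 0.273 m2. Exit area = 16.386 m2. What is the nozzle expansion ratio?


AR = 16.386 / 0.273 = 60.0

60.0


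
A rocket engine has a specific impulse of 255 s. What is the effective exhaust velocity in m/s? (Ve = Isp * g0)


Ve = Isp * g0 = 255 * 9.81 = 2501.6 m/s

2501.6 m/s


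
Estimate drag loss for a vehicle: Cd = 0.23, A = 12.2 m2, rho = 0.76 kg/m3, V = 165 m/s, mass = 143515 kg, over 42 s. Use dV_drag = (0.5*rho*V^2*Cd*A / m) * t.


D = 0.5 * 0.76 * 165^2 * 0.23 * 12.2 = 29029.47 N
a = 29029.47 / 143515 = 0.2023 m/s2
dV = 0.2023 * 42 = 8.5 m/s

8.5 m/s


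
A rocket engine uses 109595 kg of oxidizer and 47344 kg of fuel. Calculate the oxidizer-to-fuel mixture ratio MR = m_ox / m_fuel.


MR = 109595 / 47344 = 2.31

2.31


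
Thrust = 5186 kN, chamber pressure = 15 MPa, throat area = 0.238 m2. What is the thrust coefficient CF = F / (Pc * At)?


CF = 5186000 / (15e6 * 0.238) = 1.45

1.45


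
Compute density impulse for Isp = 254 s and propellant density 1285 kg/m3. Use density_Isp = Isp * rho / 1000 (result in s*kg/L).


rho*Isp = 254 * 1285 / 1000 = 326 s*kg/L

326 s*kg/L


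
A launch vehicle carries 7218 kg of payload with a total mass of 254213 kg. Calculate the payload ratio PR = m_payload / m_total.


PR = 7218 / 254213 = 0.0284

0.0284


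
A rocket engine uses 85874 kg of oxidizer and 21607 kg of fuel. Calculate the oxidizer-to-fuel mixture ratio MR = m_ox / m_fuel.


MR = 85874 / 21607 = 3.97

3.97


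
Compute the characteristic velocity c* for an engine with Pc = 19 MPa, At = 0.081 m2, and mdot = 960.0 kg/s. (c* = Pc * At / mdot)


c* = 19e6 * 0.081 / 960.0 = 1603 m/s

1603 m/s


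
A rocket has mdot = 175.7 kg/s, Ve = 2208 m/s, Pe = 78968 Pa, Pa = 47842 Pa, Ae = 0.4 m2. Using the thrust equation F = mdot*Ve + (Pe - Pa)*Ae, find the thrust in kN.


F = 175.7 * 2208 + (78968 - 47842) * 0.4 = 400396.0 N = 400.4 kN

400.4 kN


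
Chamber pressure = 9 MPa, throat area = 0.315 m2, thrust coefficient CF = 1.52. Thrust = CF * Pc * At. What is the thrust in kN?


F = 1.52 * 9e6 * 0.315 = 4.3092e+06 N = 4309.2 kN

4309.2 kN


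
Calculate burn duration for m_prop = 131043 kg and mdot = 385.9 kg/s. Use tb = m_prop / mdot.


tb = 131043 / 385.9 = 339.6 s

339.6 s


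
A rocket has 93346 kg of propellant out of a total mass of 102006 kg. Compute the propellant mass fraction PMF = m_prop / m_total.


PMF = 93346 / 102006 = 0.915

0.915


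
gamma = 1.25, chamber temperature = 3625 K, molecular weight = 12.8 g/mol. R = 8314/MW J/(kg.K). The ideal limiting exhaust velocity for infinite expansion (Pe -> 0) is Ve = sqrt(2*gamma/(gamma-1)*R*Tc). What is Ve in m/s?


R = 8314 / 12.8 = 649.53 J/(kg.K)
Ve = sqrt(2 * 1.25 / (1.25 - 1) * 649.53 * 3625) = 4852 m/s

4852 m/s


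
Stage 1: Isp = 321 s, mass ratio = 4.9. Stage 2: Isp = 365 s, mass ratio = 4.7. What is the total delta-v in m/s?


dV1 = 321 * 9.81 * ln(4.9) = 5004.5 m/s
dV2 = 365 * 9.81 * ln(4.7) = 5541.3 m/s
Total dV = 5004.5 + 5541.3 = 10545.8 m/s ~ 10546 m/s

10546 m/s


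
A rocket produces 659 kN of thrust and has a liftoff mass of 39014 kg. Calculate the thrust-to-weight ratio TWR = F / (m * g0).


TWR = 659000 / (39014 * 9.81) = 1.72

1.72


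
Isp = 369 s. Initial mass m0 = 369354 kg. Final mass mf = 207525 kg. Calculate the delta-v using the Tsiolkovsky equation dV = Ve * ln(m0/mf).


Ve = 369 * 9.81 = 3619.89 m/s
dV = 3619.89 * ln(369354/207525) = 2087 m/s

2087 m/s


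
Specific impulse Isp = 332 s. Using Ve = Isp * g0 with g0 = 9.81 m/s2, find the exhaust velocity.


Ve = Isp * g0 = 332 * 9.81 = 3256.9 m/s

3256.9 m/s
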